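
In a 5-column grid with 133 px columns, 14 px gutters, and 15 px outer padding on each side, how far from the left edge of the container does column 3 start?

Each column+gutter stride is 147 px; 2 of them past the 15 px margin is 15 + 294 = 309 px.

309 px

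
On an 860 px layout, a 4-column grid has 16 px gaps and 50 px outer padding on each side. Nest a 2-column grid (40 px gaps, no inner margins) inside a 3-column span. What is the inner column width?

Take off 100 px of margins, leaving 760 px.
4c + 3·16 = 760 → 4c = 712 → c = 178 px.
3 columns plus 2 gaps: 534 + 32 = 566 px.
566 − 1·40 = 526; ÷2 gives d = 263 px.

263 px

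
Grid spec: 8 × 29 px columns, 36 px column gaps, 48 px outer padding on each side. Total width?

Canvas = 2·48 + 8·29 + 7·36 = 96 + 232 + 252 = 580 px.

580 px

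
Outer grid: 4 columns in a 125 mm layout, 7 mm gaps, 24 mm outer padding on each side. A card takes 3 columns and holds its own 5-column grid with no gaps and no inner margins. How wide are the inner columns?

Inside the margins: 125 − 48 = 77 mm.
77 − 3·7 = 56; ÷4 gives c = 14 mm.
3-column span = 3·14 + 2·7 = 56 mm.
With no gaps, each column is 56/5 = 11.2 mm.

11.2 mm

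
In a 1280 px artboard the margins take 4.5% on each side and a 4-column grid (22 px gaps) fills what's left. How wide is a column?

1280 × (1 − 2·4.5%) = 1280 × 91% = 1164.8 px for the columns.
1164.8 − 3·22 = 1098.8; ÷4 gives c = 274.7 px.

274.7 px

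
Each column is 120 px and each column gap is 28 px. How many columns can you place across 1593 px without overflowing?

10 columns

k columns need k·120 + (k−1)·28 = k·148 − 28.
k·148 − 28 ≤ 1593 → k ≤ 1621 / 148 ≈ 10.95, so k = 10.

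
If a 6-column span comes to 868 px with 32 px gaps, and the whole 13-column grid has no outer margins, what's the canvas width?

1918 px

868 − 5·32 = 708; ÷6 gives c = 118 px.
Canvas = 13·118 + 12·32 = 1534 + 384 = 1918 px.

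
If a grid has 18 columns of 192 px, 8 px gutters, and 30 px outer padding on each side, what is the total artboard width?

Adding margins, columns and gutters: 60 + 3456 + 136 = 3652 px.

3652 px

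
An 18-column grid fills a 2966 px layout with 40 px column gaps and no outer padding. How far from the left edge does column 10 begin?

2966 − 17·40 = 2286; ÷18 gives c = 127 px.
Each column+gutter stride is 167 px; with no margin, 9 of them is 1503 px.

1503 px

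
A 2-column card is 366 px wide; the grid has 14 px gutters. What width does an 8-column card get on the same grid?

2c + 1·14 = 366 → 2c = 352 → c = 176 px.
8-column span = 8·176 + 7·14 = 1506 px.

1506 px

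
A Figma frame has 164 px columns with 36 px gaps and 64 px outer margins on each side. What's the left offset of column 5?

864 px

Column 5 starts at margin + 4·(column + gutter) = 64 + 4·200 = 864 px.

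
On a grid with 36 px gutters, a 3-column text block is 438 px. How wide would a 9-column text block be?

3c + 2·36 = 438 → 3c = 366 → c = 122 px.
9 columns plus 8 gutters: 1098 + 288 = 1386 px.

1386 px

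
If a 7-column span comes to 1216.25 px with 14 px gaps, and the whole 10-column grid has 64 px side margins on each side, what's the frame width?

Subtracting 6 gaps of 14 leaves 1132.25 for 7 columns, so c = 161.75 px.
Total width: 2·64 + 10·161.75 + 9·14 = 1871.5 px.

1871.5 px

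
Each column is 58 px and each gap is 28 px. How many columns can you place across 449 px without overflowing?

k columns need k·58 + (k−1)·28 = k·86 − 28.
k·86 − 28 ≤ 449 → k ≤ 477 / 86 ≈ 5.55, so k = 5.

5 columns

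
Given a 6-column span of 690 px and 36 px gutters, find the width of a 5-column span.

569 px

Subtracting 5 gutters of 36 leaves 510 for 6 columns, so c = 85 px.
5 columns plus 4 gutters: 425 + 144 = 569 px.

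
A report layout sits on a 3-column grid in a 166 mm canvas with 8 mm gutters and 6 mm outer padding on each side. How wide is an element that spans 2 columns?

100 mm

Content width = 166 − 2·6 = 154 mm.
3 columns + 2 gutters: 3c + 2·8 = 154.
3c = 154 − 16 = 138, so c = 46 mm.
2 columns plus 1 gutter: 92 + 8 = 100 mm.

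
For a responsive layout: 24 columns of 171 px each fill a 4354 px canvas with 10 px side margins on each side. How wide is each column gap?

Inside the margins: 4354 − 20 = 4334 px.
Columns use 4104 px, leaving 230 px across 23 column gaps = 10 px each.

10 px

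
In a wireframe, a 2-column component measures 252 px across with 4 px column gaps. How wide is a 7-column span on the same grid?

892 px

2 columns + 1 column gap: 2c + 1·4 = 252.
2c = 252 − 4 = 248, so c = 124 px.
7 columns plus 6 column gaps: 868 + 24 = 892 px.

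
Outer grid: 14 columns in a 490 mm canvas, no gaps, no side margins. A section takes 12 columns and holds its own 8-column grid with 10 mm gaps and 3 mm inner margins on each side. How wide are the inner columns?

43 mm

14c = 490 → c = 35 mm.
12-column span = 12·35 = 420 mm.
Inner content = 420 − 2·3 = 414 mm.
Subtracting 7 gaps of 10 leaves 344 for 8 columns, so d = 43 mm.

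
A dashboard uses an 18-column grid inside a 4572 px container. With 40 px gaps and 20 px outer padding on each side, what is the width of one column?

214 px

Inside the margins: 4572 − 40 = 4532 px.
18c + 17·40 = 4532 → 18c = 3852 → c = 214 px.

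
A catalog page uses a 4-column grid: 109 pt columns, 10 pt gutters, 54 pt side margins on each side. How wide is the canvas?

Canvas = 2·54 + 4·109 + 3·10 = 108 + 436 + 30 = 574 pt.

574 pt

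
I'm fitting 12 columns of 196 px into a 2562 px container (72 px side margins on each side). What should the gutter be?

Inside the margins: 2562 − 144 = 2418 px.
Columns use 2352 px, leaving 66 px across 11 gutters = 6 px each.

6 px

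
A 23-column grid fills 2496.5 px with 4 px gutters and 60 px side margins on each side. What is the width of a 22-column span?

2273 px

Take off 120 px of margins, leaving 2376.5 px.
23 columns + 22 gutters: 23c + 22·4 = 2376.5.
23c = 2376.5 − 88 = 2288.5, so c = 99.5 px.
22-column span = 22·99.5 + 21·4 = 2273 px.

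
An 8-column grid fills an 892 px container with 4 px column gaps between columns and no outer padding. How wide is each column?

108 px

8c + 7·4 = 892 → 8c = 864 → c = 108 px.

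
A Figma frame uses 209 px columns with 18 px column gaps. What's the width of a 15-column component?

3387 px

15 columns plus 14 column gaps: 3135 + 252 = 3387 px.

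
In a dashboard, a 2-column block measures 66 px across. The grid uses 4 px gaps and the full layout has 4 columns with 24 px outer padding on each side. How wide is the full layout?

2c + 1·4 = 66 → 2c = 62 → c = 31 px.
Total width: 2·24 + 4·31 + 3·4 = 184 px.

184 px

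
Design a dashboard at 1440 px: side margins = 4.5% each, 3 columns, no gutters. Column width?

436.8 px

1440 × (1 − 2·4.5%) = 1440 × 91% = 1310.4 px for the columns.
3c = 1310.4 → c = 436.8 px.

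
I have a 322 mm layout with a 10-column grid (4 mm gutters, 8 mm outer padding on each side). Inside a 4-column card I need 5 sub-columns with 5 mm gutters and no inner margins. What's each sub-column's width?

20 mm

Inside the margins: 322 − 16 = 306 mm.
10c + 9·4 = 306 → 10c = 270 → c = 27 mm.
4 columns plus 3 gutters: 108 + 12 = 120 mm.
120 − 4·5 = 100; ÷5 gives d = 20 mm.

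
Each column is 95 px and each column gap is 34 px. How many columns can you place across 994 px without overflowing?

k columns need k·95 + (k−1)·34 = k·129 − 34.
k·129 − 34 ≤ 994 → k ≤ 1028 / 129 ≈ 7.97, so k = 7.

7 columns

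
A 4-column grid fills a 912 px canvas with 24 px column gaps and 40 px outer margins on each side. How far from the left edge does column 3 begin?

Take off 80 px of margins, leaving 832 px.
4c + 3·24 = 832 → 4c = 760 → c = 190 px.
Column 3 starts at margin + 2·(column + gutter) = 40 + 2·214 = 468 px.

468 px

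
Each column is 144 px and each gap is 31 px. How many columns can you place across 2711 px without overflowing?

15 columns

15 columns: 15·144 + 14·31 = 2594 px ≤ 2711.
16 columns: 2769 px > 2711. So 15.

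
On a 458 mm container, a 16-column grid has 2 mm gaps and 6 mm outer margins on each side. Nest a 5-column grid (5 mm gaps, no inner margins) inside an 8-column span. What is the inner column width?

40.4 mm

Take off 12 mm of margins, leaving 446 mm.
16c + 15·2 = 446 → 16c = 416 → c = 26 mm.
8-column span = 8·26 + 7·2 = 222 mm.
Subtracting 4 gaps of 5 leaves 202 for 5 columns, so d = 40.4 mm.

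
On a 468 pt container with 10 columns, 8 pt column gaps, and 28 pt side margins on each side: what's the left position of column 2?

70 pt

Take off 56 pt of margins, leaving 412 pt.
Subtracting 9 column gaps of 8 leaves 340 for 10 columns, so c = 34 pt.
Column 2 starts at margin + 1·(column + gutter) = 28 + 1·42 = 70 pt.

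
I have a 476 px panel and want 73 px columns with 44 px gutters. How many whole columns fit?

4 columns

Each extra column adds 73 + 44 = 117 px.
(476 + 44) / 117 = 4.44, so 4 columns fit.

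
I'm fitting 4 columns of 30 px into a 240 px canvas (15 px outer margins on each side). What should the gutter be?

30 px

Content width = 240 − 2·15 = 210 px.
4 columns take 4·30 = 120 px; remaining 90 splits into 3 gutters.
g = 90 / 3 = 30 px.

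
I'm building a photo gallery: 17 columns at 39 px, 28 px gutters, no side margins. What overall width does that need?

Total width: 17·39 + 16·28 = 1111 px.

1111 px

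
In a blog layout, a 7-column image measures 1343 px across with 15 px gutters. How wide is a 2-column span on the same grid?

1343 − 6·15 = 1253; ÷7 gives c = 179 px.
Span of 2: 2·179 + 1·15 = 358 + 15 = 373 px.

373 px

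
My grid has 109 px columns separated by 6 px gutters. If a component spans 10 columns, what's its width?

Span of 10: 10·109 + 9·6 = 1090 + 54 = 1144 px.

1144 px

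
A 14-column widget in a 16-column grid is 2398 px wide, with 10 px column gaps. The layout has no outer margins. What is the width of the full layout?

2742 px

Subtracting 13 column gaps of 10 leaves 2268 for 14 columns, so c = 162 px.
Summing: 2592 + 150 = 2742 px.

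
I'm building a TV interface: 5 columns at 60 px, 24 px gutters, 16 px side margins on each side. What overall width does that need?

428 px

Adding margins, columns and gutters: 32 + 300 + 96 = 428 px.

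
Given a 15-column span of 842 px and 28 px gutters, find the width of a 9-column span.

842 − 14·28 = 450; ÷15 gives c = 30 px.
9 columns plus 8 gutters: 270 + 224 = 494 px.

494 px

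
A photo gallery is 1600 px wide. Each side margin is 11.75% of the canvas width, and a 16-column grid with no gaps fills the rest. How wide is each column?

76.5 px

1600 × (1 − 2·11.75%) = 1600 × 76.5% = 1224 px for the columns.
1224 / 16 = 76.5 px per column.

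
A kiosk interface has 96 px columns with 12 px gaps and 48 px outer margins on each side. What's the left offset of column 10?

Each column+gutter stride is 108 px; 9 of them past the 48 px margin is 48 + 972 = 1020 px.

1020 px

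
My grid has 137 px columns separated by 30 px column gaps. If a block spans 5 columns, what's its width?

805 px

5 columns plus 4 column gaps: 685 + 120 = 805 px.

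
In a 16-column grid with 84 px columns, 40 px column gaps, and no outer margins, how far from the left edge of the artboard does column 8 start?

Each column+gutter stride is 124 px; with no margin, 7 of them is 868 px.

868 px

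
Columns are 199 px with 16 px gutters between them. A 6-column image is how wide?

1274 px

Span of 6: 6·199 + 5·16 = 1194 + 80 = 1274 px.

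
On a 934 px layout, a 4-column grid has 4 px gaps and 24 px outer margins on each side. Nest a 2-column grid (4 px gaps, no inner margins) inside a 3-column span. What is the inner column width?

329.75 px

Take off 48 px of margins, leaving 886 px.
4c + 3·4 = 886 → 4c = 874 → c = 218.5 px.
Span of 3: 3·218.5 + 2·4 = 655.5 + 8 = 663.5 px.
663.5 − 1·4 = 659.5; ÷2 gives d = 329.75 px.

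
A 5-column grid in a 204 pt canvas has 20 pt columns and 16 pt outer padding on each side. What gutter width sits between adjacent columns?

Content width = 204 − 2·16 = 172 pt.
5·20 + 4g = 172 → 4g = 72 → g = 18 pt.

18 pt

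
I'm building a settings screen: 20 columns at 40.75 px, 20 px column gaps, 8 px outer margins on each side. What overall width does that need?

1211 px

Total width: 2·8 + 20·40.75 + 19·20 = 1211 px.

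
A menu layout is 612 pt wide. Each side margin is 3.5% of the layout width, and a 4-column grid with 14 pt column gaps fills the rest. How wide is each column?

131.79 pt

Margins: 3.5% × 612 = 21.42 pt each, so content = 612 − 42.84 = 569.16 pt.
569.16 − 3·14 = 527.16; ÷4 gives c = 131.79 pt.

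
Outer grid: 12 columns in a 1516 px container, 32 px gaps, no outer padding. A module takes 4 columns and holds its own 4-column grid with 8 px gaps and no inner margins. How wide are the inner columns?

12c + 11·32 = 1516 → 12c = 1164 → c = 97 px.
4-column span = 4·97 + 3·32 = 484 px.
4 columns + 3 gaps: 4d + 3·8 = 484.
4d = 484 − 24 = 460, so d = 115 px.

115 px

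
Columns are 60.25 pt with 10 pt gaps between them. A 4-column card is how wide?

4-column span = 4·60.25 + 3·10 = 271 pt.

271 pt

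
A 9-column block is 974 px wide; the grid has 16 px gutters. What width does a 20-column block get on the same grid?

974 − 8·16 = 846; ÷9 gives c = 94 px.
20-column span = 20·94 + 19·16 = 2184 px.

2184 px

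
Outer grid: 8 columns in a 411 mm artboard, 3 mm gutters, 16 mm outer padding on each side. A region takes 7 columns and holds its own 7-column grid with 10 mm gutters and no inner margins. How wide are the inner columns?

Inside the margins: 411 − 32 = 379 mm.
Subtracting 7 gutters of 3 leaves 358 for 8 columns, so c = 44.75 mm.
7 columns plus 6 gutters: 313.25 + 18 = 331.25 mm.
331.25 − 6·10 = 271.25; ÷7 gives d = 38.75 mm.

38.75 mm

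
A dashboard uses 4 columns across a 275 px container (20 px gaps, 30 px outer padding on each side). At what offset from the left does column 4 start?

206.25 px

Inside the margins: 275 − 60 = 215 px.
Subtracting 3 gaps of 20 leaves 155 for 4 columns, so c = 38.75 px.
Before column 4: the margin + 3 columns + 3 gaps.
Offset = 30 + 3·(38.75 + 20) = 30 + 176.25 = 206.25 px.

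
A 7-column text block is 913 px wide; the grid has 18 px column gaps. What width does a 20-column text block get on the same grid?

913 − 6·18 = 805; ÷7 gives c = 115 px.
Span of 20: 20·115 + 19·18 = 2300 + 342 = 2642 px.

2642 px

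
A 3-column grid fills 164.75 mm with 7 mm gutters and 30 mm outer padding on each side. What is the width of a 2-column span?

Content width = 164.75 − 2·30 = 104.75 mm.
3 columns + 2 gutters: 3c + 2·7 = 104.75.
3c = 104.75 − 14 = 90.75, so c = 30.25 mm.
2-column span = 2·30.25 + 1·7 = 67.5 mm.

67.5 mm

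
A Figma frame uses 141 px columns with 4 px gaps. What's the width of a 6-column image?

Span of 6: 6·141 + 5·4 = 846 + 20 = 866 px.

866 px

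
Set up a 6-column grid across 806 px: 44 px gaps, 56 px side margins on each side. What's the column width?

Subtract both margins: 806 − 2·56 = 694 px.
694 − 5·44 = 474; ÷6 gives c = 79 px.

79 px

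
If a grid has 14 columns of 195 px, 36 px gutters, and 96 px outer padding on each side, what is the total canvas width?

Adding margins, columns and gutters: 192 + 2730 + 468 = 3390 px.

3390 px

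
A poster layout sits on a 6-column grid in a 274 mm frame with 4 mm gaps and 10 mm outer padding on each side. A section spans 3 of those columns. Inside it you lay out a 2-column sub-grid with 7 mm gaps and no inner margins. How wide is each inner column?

59 mm

Outer content = 274 − 2·10 = 254 mm.
6c + 5·4 = 254 → 6c = 234 → c = 39 mm.
3-column span = 3·39 + 2·4 = 125 mm.
125 − 1·7 = 118; ÷2 gives d = 59 mm.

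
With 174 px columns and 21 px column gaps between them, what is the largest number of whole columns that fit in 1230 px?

k columns need k·174 + (k−1)·21 = k·195 − 21.
k·195 − 21 ≤ 1230 → k ≤ 1251 / 195 ≈ 6.42, so k = 6.

6 columns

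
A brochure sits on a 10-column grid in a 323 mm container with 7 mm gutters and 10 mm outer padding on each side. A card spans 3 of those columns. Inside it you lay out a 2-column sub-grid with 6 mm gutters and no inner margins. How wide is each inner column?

Subtract both margins: 323 − 2·10 = 303 mm.
10c + 9·7 = 303 → 10c = 240 → c = 24 mm.
3-column span = 3·24 + 2·7 = 86 mm.
2d + 1·6 = 86 → 2d = 80 → d = 40 mm.

40 mm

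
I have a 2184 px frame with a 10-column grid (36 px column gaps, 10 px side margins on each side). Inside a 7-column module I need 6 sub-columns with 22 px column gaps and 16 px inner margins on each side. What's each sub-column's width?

227 px

Inside the margins: 2184 − 20 = 2164 px.
2164 − 9·36 = 1840; ÷10 gives c = 184 px.
7 columns plus 6 column gaps: 1288 + 216 = 1504 px.
Inner content = 1504 − 2·16 = 1472 px.
Subtracting 5 column gaps of 22 leaves 1362 for 6 columns, so d = 227 px.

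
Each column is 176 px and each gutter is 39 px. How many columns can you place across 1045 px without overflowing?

5 columns

k columns need k·176 + (k−1)·39 = k·215 − 39.
k·215 − 39 ≤ 1045 → k ≤ 1084 / 215 ≈ 5.04, so k = 5.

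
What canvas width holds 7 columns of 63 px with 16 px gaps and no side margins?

537 px

Summing: 441 + 96 = 537 px.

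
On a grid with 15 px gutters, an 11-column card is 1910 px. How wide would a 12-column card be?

11c + 10·15 = 1910 → 11c = 1760 → c = 160 px.
12 columns plus 11 gutters: 1920 + 165 = 2085 px.

2085 px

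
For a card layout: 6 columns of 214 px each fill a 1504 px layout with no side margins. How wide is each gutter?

6·214 + 5g = 1504 → 5g = 220 → g = 44 px.

44 px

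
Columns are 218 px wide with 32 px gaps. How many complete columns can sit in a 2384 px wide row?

9 columns: 9·218 + 8·32 = 2218 px ≤ 2384.
10 columns: 2468 px > 2384. So 9.

9 columns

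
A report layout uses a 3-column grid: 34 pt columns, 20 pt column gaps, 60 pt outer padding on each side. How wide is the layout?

Adding margins, columns and gutters: 120 + 102 + 40 = 262 pt.

262 pt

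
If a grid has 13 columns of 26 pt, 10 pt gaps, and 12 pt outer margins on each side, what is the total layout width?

482 pt

Layout = 2·12 + 13·26 + 12·10 = 24 + 338 + 120 = 482 pt.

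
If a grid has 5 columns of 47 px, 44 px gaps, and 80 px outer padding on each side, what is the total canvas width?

571 px

Adding margins, columns and gutters: 160 + 235 + 176 = 571 px.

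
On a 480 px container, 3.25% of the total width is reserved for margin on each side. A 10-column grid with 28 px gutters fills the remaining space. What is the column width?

480 × (1 − 2·3.25%) = 480 × 93.5% = 448.8 px for the columns.
Subtracting 9 gutters of 28 leaves 196.8 for 10 columns, so c = 19.68 px.

19.68 px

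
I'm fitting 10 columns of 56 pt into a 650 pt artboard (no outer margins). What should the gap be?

10 pt

10 columns take 10·56 = 560 pt; remaining 90 splits into 9 gaps.
g = 90 / 9 = 10 pt.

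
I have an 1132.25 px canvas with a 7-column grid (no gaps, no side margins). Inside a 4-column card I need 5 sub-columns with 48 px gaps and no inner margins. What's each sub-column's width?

With no gaps, each column is 1132.25/7 = 161.75 px.
4-column span = 4·161.75 = 647 px.
647 − 4·48 = 455; ÷5 gives d = 91 px.

91 px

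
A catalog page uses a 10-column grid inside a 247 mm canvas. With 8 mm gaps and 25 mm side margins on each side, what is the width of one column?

12.5 mm

Take off 50 mm of margins, leaving 197 mm.
10 columns + 9 gaps: 10c + 9·8 = 197.
10c = 197 − 72 = 125, so c = 12.5 mm.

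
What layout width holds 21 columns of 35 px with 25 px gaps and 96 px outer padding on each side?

1427 px

Layout = 2·96 + 21·35 + 20·25 = 192 + 735 + 500 = 1427 px.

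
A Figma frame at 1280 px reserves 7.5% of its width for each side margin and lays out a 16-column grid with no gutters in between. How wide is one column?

Margins: 7.5% × 1280 = 96 px each, so content = 1280 − 192 = 1088 px.
With no gutters, each column is 1088/16 = 68 px.

68 px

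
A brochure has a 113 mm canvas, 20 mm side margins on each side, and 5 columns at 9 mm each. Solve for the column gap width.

7 mm

Subtract both margins: 113 − 2·20 = 73 mm.
5 columns take 5·9 = 45 mm; remaining 28 splits into 4 column gaps.
g = 28 / 4 = 7 mm.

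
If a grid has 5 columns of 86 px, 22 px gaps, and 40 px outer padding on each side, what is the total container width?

598 px

Container = 2·40 + 5·86 + 4·22 = 80 + 430 + 88 = 598 px.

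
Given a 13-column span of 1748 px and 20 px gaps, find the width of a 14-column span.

13c + 12·20 = 1748 → 13c = 1508 → c = 116 px.
14 columns plus 13 gaps: 1624 + 260 = 1884 px.

1884 px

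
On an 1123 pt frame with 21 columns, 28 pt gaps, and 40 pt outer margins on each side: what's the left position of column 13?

652 pt

Subtract both margins: 1123 − 2·40 = 1043 pt.
1043 − 20·28 = 483; ÷21 gives c = 23 pt.
Each column+gutter stride is 51 pt; 12 of them past the 40 pt margin is 40 + 612 = 652 pt.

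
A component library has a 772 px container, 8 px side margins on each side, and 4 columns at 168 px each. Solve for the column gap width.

28 px

Take off 16 px of margins, leaving 756 px.
4·168 + 3g = 756 → 3g = 84 → g = 28 px.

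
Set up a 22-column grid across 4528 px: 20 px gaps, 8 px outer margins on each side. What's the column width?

Subtract both margins: 4528 − 2·8 = 4512 px.
22 columns + 21 gaps: 22c + 21·20 = 4512.
22c = 4512 − 420 = 4092, so c = 186 px.

186 px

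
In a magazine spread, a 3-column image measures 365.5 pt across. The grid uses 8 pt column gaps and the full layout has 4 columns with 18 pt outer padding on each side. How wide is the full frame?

526 pt

3 columns + 2 column gaps: 3c + 2·8 = 365.5.
3c = 365.5 − 16 = 349.5, so c = 116.5 pt.
Total width: 2·18 + 4·116.5 + 3·8 = 526 pt.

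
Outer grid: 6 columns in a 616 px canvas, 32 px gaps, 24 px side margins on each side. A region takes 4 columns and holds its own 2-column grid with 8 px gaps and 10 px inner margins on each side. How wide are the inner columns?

170 px

Subtract both margins: 616 − 2·24 = 568 px.
6c + 5·32 = 568 → 6c = 408 → c = 68 px.
4-column span = 4·68 + 3·32 = 368 px.
Inner content = 368 − 2·10 = 348 px.
Subtracting 1 gap of 8 leaves 340 for 2 columns, so d = 170 px.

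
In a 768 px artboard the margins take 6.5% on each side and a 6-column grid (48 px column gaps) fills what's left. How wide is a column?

768 × (1 − 2·6.5%) = 768 × 87% = 668.16 px for the columns.
668.16 − 5·48 = 428.16; ÷6 gives c = 71.36 px.

71.36 px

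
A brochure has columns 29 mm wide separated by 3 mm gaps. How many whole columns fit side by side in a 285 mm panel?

9 columns

9 columns: 9·29 + 8·3 = 285 mm ≤ 285.
10 columns: 317 mm > 285. So 9.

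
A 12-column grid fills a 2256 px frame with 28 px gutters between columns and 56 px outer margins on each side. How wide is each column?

Inside the margins: 2256 − 112 = 2144 px.
Subtracting 11 gutters of 28 leaves 1836 for 12 columns, so c = 153 px.

153 px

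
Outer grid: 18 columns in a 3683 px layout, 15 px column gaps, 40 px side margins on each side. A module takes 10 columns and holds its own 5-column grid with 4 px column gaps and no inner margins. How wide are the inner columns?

Subtract both margins: 3683 − 2·40 = 3603 px.
3603 − 17·15 = 3348; ÷18 gives c = 186 px.
Span of 10: 10·186 + 9·15 = 1860 + 135 = 1995 px.
5 columns + 4 column gaps: 5d + 4·4 = 1995.
5d = 1995 − 16 = 1979, so d = 395.8 px.

395.8 px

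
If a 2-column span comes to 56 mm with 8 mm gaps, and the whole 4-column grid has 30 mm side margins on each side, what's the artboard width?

180 mm

Subtracting 1 gap of 8 leaves 48 for 2 columns, so c = 24 mm.
Adding margins, columns and gutters: 60 + 96 + 24 = 180 mm.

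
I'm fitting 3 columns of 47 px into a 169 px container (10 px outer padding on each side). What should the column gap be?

4 px

Content width = 169 − 2·10 = 149 px.
3 columns take 3·47 = 141 px; remaining 8 splits into 2 column gaps.
g = 8 / 2 = 4 px.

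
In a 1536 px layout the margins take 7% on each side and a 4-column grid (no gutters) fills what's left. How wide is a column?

1536 × (1 − 2·7%) = 1536 × 86% = 1320.96 px for the columns.
4c = 1320.96 → c = 330.24 px.

330.24 px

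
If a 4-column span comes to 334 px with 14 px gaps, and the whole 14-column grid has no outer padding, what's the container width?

4 columns + 3 gaps: 4c + 3·14 = 334.
4c = 334 − 42 = 292, so c = 73 px.
Total width: 14·73 + 13·14 = 1204 px.

1204 px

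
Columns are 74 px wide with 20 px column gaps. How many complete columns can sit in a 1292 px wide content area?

13 columns: 13·74 + 12·20 = 1202 px ≤ 1292.
14 columns: 1296 px > 1292. So 13.

13 columns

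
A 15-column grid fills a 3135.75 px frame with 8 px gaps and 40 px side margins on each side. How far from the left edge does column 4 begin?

Content = 3135.75 − 2·40 = 3055.75 px.
15c + 14·8 = 3055.75 → 15c = 2943.75 → c = 196.25 px.
Each column+gutter stride is 204.25 px; 3 of them past the 40 px margin is 40 + 612.75 = 652.75 px.

652.75 px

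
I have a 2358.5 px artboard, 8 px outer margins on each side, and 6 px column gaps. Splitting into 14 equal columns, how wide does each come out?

161.75 px

Take off 16 px of margins, leaving 2342.5 px.
14c + 13·6 = 2342.5 → 14c = 2264.5 → c = 161.75 px.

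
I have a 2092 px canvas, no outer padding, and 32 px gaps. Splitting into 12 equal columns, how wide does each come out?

145 px

Subtracting 11 gaps of 32 leaves 1740 for 12 columns, so c = 145 px.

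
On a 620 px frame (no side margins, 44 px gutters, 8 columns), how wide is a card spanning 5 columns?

371 px

Subtracting 7 gutters of 44 leaves 312 for 8 columns, so c = 39 px.
5 columns plus 4 gutters: 195 + 176 = 371 px.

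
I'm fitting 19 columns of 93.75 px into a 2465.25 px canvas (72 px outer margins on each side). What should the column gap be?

30 px

Content width = 2465.25 − 2·72 = 2321.25 px.
19 columns take 19·93.75 = 1781.25 px; remaining 540 splits into 18 column gaps.
g = 540 / 18 = 30 px.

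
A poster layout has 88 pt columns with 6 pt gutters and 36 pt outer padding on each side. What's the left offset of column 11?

976 pt

Before column 11: the margin + 10 columns + 10 gutters.
Offset = 36 + 10·(88 + 6) = 36 + 940 = 976 pt.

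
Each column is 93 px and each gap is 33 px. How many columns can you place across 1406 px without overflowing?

Each extra column adds 93 + 33 = 126 px.
(1406 + 33) / 126 = 11.42, so 11 columns fit.

11 columns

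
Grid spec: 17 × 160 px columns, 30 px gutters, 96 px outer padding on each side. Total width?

Artboard = 2·96 + 17·160 + 16·30 = 192 + 2720 + 480 = 3392 px.

3392 px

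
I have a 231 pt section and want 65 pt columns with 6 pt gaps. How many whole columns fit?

3 columns

Each extra column adds 65 + 6 = 71 pt.
(231 + 6) / 71 = 3.34, so 3 columns fit.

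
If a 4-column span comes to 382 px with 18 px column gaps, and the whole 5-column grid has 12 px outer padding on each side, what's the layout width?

4 columns + 3 column gaps: 4c + 3·18 = 382.
4c = 382 − 54 = 328, so c = 82 px.
Total width: 2·12 + 5·82 + 4·18 = 506 px.

506 px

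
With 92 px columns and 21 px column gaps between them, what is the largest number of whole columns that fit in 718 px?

6 columns

Each extra column adds 92 + 21 = 113 px.
(718 + 21) / 113 = 6.54, so 6 columns fit.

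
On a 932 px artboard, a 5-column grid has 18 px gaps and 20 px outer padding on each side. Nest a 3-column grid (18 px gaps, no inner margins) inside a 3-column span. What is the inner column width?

164 px

Take off 40 px of margins, leaving 892 px.
892 − 4·18 = 820; ÷5 gives c = 164 px.
Span of 3: 3·164 + 2·18 = 492 + 36 = 528 px.
3d + 2·18 = 528 → 3d = 492 → d = 164 px.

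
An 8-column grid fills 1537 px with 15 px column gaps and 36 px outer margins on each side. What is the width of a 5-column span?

910 px

Subtract both margins: 1537 − 2·36 = 1465 px.
8 columns + 7 column gaps: 8c + 7·15 = 1465.
8c = 1465 − 105 = 1360, so c = 170 px.
5 columns plus 4 column gaps: 850 + 60 = 910 px.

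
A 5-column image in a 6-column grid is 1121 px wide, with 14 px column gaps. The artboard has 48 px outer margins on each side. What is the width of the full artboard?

1444 px

Subtracting 4 column gaps of 14 leaves 1065 for 5 columns, so c = 213 px.
Total width: 2·48 + 6·213 + 5·14 = 1444 px.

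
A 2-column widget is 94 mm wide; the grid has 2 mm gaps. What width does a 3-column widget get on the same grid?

2c + 1·2 = 94 → 2c = 92 → c = 46 mm.
Span of 3: 3·46 + 2·2 = 138 + 4 = 142 mm.

142 mm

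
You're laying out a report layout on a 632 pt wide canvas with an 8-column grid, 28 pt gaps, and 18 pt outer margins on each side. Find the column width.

50 pt

Take off 36 pt of margins, leaving 596 pt.
596 − 7·28 = 400; ÷8 gives c = 50 pt.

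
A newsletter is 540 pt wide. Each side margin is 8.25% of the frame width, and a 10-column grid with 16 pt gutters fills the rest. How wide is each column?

Margins: 8.25% × 540 = 44.55 pt each, so content = 540 − 89.1 = 450.9 pt.
10 columns + 9 gutters: 10c + 9·16 = 450.9.
10c = 450.9 − 144 = 306.9, so c = 30.69 pt.

30.69 pt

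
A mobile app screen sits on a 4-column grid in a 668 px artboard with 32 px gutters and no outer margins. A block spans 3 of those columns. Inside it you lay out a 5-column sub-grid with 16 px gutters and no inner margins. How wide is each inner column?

85.8 px

668 − 3·32 = 572; ÷4 gives c = 143 px.
3-column span = 3·143 + 2·32 = 493 px.
Subtracting 4 gutters of 16 leaves 429 for 5 columns, so d = 85.8 px.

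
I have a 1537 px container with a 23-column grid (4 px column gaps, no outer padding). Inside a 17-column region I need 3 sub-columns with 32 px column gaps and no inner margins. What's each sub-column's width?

23 columns + 22 column gaps: 23c + 22·4 = 1537.
23c = 1537 − 88 = 1449, so c = 63 px.
Span of 17: 17·63 + 16·4 = 1071 + 64 = 1135 px.
3d + 2·32 = 1135 → 3d = 1071 → d = 357 px.

357 px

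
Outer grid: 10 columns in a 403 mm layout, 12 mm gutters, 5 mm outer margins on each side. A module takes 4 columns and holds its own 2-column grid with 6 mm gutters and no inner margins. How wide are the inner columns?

Outer content = 403 − 2·5 = 393 mm.
Subtracting 9 gutters of 12 leaves 285 for 10 columns, so c = 28.5 mm.
Span of 4: 4·28.5 + 3·12 = 114 + 36 = 150 mm.
2d + 1·6 = 150 → 2d = 144 → d = 72 mm.

72 mm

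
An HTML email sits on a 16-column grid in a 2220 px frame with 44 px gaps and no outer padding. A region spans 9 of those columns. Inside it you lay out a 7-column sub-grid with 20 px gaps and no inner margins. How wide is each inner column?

Subtracting 15 gaps of 44 leaves 1560 for 16 columns, so c = 97.5 px.
Span of 9: 9·97.5 + 8·44 = 877.5 + 352 = 1229.5 px.
7d + 6·20 = 1229.5 → 7d = 1109.5 → d = 158.5 px.

158.5 px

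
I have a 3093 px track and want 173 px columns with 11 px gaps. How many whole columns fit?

16 columns

16 columns: 16·173 + 15·11 = 2933 px ≤ 3093.
17 columns: 3117 px > 3093. So 16.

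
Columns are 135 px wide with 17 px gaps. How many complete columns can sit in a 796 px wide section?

5 columns

Each extra column adds 135 + 17 = 152 px.
(796 + 17) / 152 = 5.35, so 5 columns fit.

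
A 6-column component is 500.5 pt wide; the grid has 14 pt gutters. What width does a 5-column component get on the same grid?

414.75 pt

6 columns + 5 gutters: 6c + 5·14 = 500.5.
6c = 500.5 − 70 = 430.5, so c = 71.75 pt.
Span of 5: 5·71.75 + 4·14 = 358.75 + 56 = 414.75 pt.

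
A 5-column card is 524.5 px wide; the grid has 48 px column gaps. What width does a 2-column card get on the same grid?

5c + 4·48 = 524.5 → 5c = 332.5 → c = 66.5 px.
2 columns plus 1 column gap: 133 + 48 = 181 px.

181 px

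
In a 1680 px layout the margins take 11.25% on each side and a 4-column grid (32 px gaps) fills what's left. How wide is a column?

301.5 px

Each margin = 11.25% of 1680 = 189 px; content = 1680 − 2·189 = 1302 px.
4c + 3·32 = 1302 → 4c = 1206 → c = 301.5 px.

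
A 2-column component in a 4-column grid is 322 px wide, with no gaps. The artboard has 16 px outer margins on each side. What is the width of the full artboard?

With no gaps, each column is 322/2 = 161 px.
Total width: 2·16 + 4·161 = 676 px.

676 px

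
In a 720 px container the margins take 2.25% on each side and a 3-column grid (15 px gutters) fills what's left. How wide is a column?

219.2 px

Margins: 2.25% × 720 = 16.2 px each, so content = 720 − 32.4 = 687.6 px.
3c + 2·15 = 687.6 → 3c = 657.6 → c = 219.2 px.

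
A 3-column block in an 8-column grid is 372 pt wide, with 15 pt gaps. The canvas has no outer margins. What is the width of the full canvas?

1017 pt

3c + 2·15 = 372 → 3c = 342 → c = 114 pt.
Total width: 8·114 + 7·15 = 1017 pt.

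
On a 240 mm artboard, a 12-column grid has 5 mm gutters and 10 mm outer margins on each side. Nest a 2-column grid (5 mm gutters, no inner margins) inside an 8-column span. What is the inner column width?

Inside the margins: 240 − 20 = 220 mm.
Subtracting 11 gutters of 5 leaves 165 for 12 columns, so c = 13.75 mm.
Span of 8: 8·13.75 + 7·5 = 110 + 35 = 145 mm.
2d + 1·5 = 145 → 2d = 140 → d = 70 mm.

70 mm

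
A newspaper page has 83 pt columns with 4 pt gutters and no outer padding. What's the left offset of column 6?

Each column+gutter stride is 87 pt; with no margin, 5 of them is 435 pt.

435 pt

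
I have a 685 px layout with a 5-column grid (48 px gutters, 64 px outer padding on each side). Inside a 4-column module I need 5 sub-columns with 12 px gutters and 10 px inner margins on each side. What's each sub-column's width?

73.6 px

Take off 128 px of margins, leaving 557 px.
5 columns + 4 gutters: 5c + 4·48 = 557.
5c = 557 − 192 = 365, so c = 73 px.
Span of 4: 4·73 + 3·48 = 292 + 144 = 436 px.
Inner content = 436 − 2·10 = 416 px.
416 − 4·12 = 368; ÷5 gives d = 73.6 px.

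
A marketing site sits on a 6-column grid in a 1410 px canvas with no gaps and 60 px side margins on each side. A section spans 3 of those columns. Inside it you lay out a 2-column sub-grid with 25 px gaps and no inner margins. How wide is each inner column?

310 px

Subtract both margins: 1410 − 2·60 = 1290 px.
6c = 1290 → c = 215 px.
With no gaps, 3 columns span 3·215 = 645 px.
645 − 1·25 = 620; ÷2 gives d = 310 px.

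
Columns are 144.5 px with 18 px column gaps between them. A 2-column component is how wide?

307 px

2 columns plus 1 column gap: 289 + 18 = 307 px.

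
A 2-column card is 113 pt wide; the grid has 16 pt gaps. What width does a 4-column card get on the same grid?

2 columns + 1 gap: 2c + 1·16 = 113.
2c = 113 − 16 = 97, so c = 48.5 pt.
4-column span = 4·48.5 + 3·16 = 242 pt.

242 pt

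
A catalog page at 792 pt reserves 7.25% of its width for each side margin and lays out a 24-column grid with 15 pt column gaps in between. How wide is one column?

13.84 pt

Each margin = 7.25% of 792 = 57.42 pt; content = 792 − 2·57.42 = 677.16 pt.
24 columns + 23 column gaps: 24c + 23·15 = 677.16.
24c = 677.16 − 345 = 332.16, so c = 13.84 pt.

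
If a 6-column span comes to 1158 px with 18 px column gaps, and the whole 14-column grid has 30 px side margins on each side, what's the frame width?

2786 px

Subtracting 5 column gaps of 18 leaves 1068 for 6 columns, so c = 178 px.
Adding margins, columns and gutters: 60 + 2492 + 234 = 2786 px.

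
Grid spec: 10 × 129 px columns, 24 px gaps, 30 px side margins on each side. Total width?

Total width: 2·30 + 10·129 + 9·24 = 1566 px.

1566 px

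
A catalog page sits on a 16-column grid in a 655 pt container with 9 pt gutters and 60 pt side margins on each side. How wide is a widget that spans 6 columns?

195 pt

Content width = 655 − 2·60 = 535 pt.
16c + 15·9 = 535 → 16c = 400 → c = 25 pt.
Span of 6: 6·25 + 5·9 = 150 + 45 = 195 pt.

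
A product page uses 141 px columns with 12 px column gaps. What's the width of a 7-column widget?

7 columns plus 6 column gaps: 987 + 72 = 1059 px.

1059 px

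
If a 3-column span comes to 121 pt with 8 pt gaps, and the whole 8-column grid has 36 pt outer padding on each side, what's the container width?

408 pt

3c + 2·8 = 121 → 3c = 105 → c = 35 pt.
Total width: 2·36 + 8·35 + 7·8 = 408 pt.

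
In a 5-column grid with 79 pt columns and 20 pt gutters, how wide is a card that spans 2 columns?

Span of 2: 2·79 + 1·20 = 158 + 20 = 178 pt.

178 pt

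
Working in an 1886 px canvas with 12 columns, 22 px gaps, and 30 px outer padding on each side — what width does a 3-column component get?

440 px

Take off 60 px of margins, leaving 1826 px.
12 columns + 11 gaps: 12c + 11·22 = 1826.
12c = 1826 − 242 = 1584, so c = 132 px.
3-column span = 3·132 + 2·22 = 440 px.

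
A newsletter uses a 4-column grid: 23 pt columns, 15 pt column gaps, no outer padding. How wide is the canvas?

Canvas = 4·23 + 3·15 = 92 + 45 = 137 pt.

137 pt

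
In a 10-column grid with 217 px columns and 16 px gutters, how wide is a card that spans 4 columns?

4 columns plus 3 gutters: 868 + 48 = 916 px.

916 px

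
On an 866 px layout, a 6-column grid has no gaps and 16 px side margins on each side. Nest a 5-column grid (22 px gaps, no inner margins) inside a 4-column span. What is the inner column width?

Subtract both margins: 866 − 2·16 = 834 px.
834 / 6 = 139 px per column.
With no gaps, 4 columns span 4·139 = 556 px.
556 − 4·22 = 468; ÷5 gives d = 93.6 px.

93.6 px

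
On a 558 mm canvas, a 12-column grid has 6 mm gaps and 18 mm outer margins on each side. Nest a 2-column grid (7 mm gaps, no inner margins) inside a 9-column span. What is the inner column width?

191.5 mm

Subtract both margins: 558 − 2·18 = 522 mm.
Subtracting 11 gaps of 6 leaves 456 for 12 columns, so c = 38 mm.
9 columns plus 8 gaps: 342 + 48 = 390 mm.
Subtracting 1 gap of 7 leaves 383 for 2 columns, so d = 191.5 mm.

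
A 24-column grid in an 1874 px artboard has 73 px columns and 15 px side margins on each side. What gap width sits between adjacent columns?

4 px

Content width = 1874 − 2·15 = 1844 px.
24 columns take 24·73 = 1752 px; remaining 92 splits into 23 gaps.
g = 92 / 23 = 4 px.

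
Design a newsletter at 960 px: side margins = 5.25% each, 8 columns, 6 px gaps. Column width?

Margins: 5.25% × 960 = 50.4 px each, so content = 960 − 100.8 = 859.2 px.
859.2 − 7·6 = 817.2; ÷8 gives c = 102.15 px.

102.15 px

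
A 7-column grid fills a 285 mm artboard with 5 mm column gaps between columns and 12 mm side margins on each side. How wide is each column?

Subtract both margins: 285 − 2·12 = 261 mm.
7c + 6·5 = 261 → 7c = 231 → c = 33 mm.

33 mm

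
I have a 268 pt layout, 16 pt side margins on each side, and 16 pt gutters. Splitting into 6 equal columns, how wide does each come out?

26 pt

Take off 32 pt of margins, leaving 236 pt.
6c + 5·16 = 236 → 6c = 156 → c = 26 pt.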